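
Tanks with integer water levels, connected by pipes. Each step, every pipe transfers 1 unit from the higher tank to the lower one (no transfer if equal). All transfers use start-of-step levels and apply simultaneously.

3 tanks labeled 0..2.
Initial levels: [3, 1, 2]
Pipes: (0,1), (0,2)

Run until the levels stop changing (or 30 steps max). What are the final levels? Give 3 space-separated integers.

Step 1: flows [0->1,0->2] -> levels [1 2 3]
Step 2: flows [1->0,2->0] -> levels [3 1 2]
  -> period-2 cycle: step 2 state = step 0 state; never stabilizes
  -> state at step 30: (30-0) mod 2 = 0, same as step 0 -> [3 1 2]

Answer: 3 1 2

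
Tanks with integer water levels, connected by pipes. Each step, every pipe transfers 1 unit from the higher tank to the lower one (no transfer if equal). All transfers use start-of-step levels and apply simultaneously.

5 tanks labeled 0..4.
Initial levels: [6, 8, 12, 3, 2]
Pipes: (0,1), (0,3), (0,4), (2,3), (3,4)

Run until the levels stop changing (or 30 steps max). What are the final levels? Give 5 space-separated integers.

Answer: 5 6 6 8 6

Derivation:
Step 1: flows [1->0,0->3,0->4,2->3,3->4] -> levels [5 7 11 4 4]
Step 2: flows [1->0,0->3,0->4,2->3,3=4] -> levels [4 6 10 6 5]
Step 3: flows [1->0,3->0,4->0,2->3,3->4] -> levels [7 5 9 5 5]
Step 4: flows [0->1,0->3,0->4,2->3,3=4] -> levels [4 6 8 7 6]
Step 5: flows [1->0,3->0,4->0,2->3,3->4] -> levels [7 5 7 6 6]
Step 6: flows [0->1,0->3,0->4,2->3,3=4] -> levels [4 6 6 8 7]
Step 7: flows [1->0,3->0,4->0,3->2,3->4] -> levels [7 5 7 5 7]
Step 8: flows [0->1,0->3,0=4,2->3,4->3] -> levels [5 6 6 8 6]
Step 9: flows [1->0,3->0,4->0,3->2,3->4] -> levels [8 5 7 5 6]
Step 10: flows [0->1,0->3,0->4,2->3,4->3] -> levels [5 6 6 8 6]
  -> period-2 cycle: step 10 state = step 8 state; never stabilizes
  -> state at step 30: (30-8) mod 2 = 0, same as step 8 -> [5 6 6 8 6]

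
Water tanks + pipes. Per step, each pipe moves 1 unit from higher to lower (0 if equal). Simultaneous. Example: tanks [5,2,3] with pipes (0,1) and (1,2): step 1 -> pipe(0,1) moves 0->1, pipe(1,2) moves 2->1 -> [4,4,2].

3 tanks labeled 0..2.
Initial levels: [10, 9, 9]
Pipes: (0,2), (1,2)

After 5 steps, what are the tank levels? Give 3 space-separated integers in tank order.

Step 1: flows [0->2,1=2] -> levels [9 9 10]
Step 2: flows [2->0,2->1] -> levels [10 10 8]
Step 3: flows [0->2,1->2] -> levels [9 9 10]
  -> period-2 cycle: step 3 state = step 1 state
  -> state at step 5: (5-1) mod 2 = 0, same as step 1 -> [9 9 10]

Answer: 9 9 10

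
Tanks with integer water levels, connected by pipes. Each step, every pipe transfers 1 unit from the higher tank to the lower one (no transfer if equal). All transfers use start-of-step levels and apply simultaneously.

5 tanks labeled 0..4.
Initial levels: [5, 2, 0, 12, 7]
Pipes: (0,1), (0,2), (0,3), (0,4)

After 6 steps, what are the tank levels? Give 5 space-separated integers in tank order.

Answer: 8 4 4 6 4

Derivation:
Step 1: flows [0->1,0->2,3->0,4->0] -> levels [5 3 1 11 6]
Step 2: flows [0->1,0->2,3->0,4->0] -> levels [5 4 2 10 5]
Step 3: flows [0->1,0->2,3->0,0=4] -> levels [4 5 3 9 5]
Step 4: flows [1->0,0->2,3->0,4->0] -> levels [6 4 4 8 4]
Step 5: flows [0->1,0->2,3->0,0->4] -> levels [4 5 5 7 5]
Step 6: flows [1->0,2->0,3->0,4->0] -> levels [8 4 4 6 4]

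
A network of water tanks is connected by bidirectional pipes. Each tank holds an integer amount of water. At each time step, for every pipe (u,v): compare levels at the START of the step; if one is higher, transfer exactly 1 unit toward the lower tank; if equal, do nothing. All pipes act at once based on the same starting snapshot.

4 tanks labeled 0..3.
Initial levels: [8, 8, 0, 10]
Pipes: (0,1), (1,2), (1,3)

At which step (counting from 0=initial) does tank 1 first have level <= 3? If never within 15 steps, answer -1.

Step 1: flows [0=1,1->2,3->1] -> levels [8 8 1 9]
Step 2: flows [0=1,1->2,3->1] -> levels [8 8 2 8]
Step 3: flows [0=1,1->2,1=3] -> levels [8 7 3 8]
Step 4: flows [0->1,1->2,3->1] -> levels [7 8 4 7]
Step 5: flows [1->0,1->2,1->3] -> levels [8 5 5 8]
Step 6: flows [0->1,1=2,3->1] -> levels [7 7 5 7]
Step 7: flows [0=1,1->2,1=3] -> levels [7 6 6 7]
Step 8: flows [0->1,1=2,3->1] -> levels [6 8 6 6]
Step 9: flows [1->0,1->2,1->3] -> levels [7 5 7 7]
Step 10: flows [0->1,2->1,3->1] -> levels [6 8 6 6]
  -> period-2 cycle (repeats step 8); tank 1 never drops to <=3
Tank 1 never reaches <=3 within 15 steps

Answer: -1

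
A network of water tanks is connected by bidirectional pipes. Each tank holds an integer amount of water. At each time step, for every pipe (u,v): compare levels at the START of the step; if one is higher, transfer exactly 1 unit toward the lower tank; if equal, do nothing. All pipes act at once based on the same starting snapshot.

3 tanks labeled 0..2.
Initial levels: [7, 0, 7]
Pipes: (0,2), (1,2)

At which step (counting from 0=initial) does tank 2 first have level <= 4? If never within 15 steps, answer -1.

Step 1: flows [0=2,2->1] -> levels [7 1 6]
Step 2: flows [0->2,2->1] -> levels [6 2 6]
Step 3: flows [0=2,2->1] -> levels [6 3 5]
Step 4: flows [0->2,2->1] -> levels [5 4 5]
Step 5: flows [0=2,2->1] -> levels [5 5 4]
Tank 2 first reaches <=4 at step 5

Answer: 5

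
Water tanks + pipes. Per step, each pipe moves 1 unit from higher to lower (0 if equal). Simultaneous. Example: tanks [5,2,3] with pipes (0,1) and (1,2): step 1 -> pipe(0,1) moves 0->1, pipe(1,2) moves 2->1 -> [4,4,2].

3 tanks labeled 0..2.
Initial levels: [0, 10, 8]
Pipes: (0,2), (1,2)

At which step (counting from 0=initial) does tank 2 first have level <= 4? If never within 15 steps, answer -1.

Answer: -1

Derivation:
Step 1: flows [2->0,1->2] -> levels [1 9 8]
Step 2: flows [2->0,1->2] -> levels [2 8 8]
Step 3: flows [2->0,1=2] -> levels [3 8 7]
Step 4: flows [2->0,1->2] -> levels [4 7 7]
Step 5: flows [2->0,1=2] -> levels [5 7 6]
Step 6: flows [2->0,1->2] -> levels [6 6 6]
Step 7: flows [0=2,1=2] -> levels [6 6 6]
  -> stable; tank 2 stays at 6 > 4
Tank 2 never reaches <=4 within 15 steps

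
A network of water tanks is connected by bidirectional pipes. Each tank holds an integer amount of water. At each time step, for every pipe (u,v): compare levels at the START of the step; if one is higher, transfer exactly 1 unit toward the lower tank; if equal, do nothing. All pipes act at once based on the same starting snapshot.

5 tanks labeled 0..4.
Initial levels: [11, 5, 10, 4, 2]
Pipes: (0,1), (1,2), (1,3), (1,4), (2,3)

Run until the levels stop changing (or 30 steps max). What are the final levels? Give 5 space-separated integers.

Step 1: flows [0->1,2->1,1->3,1->4,2->3] -> levels [10 5 8 6 3]
Step 2: flows [0->1,2->1,3->1,1->4,2->3] -> levels [9 7 6 6 4]
Step 3: flows [0->1,1->2,1->3,1->4,2=3] -> levels [8 5 7 7 5]
Step 4: flows [0->1,2->1,3->1,1=4,2=3] -> levels [7 8 6 6 5]
Step 5: flows [1->0,1->2,1->3,1->4,2=3] -> levels [8 4 7 7 6]
Step 6: flows [0->1,2->1,3->1,4->1,2=3] -> levels [7 8 6 6 5]
  -> period-2 cycle: step 6 state = step 4 state; never stabilizes
  -> state at step 30: (30-4) mod 2 = 0, same as step 4 -> [7 8 6 6 5]

Answer: 7 8 6 6 5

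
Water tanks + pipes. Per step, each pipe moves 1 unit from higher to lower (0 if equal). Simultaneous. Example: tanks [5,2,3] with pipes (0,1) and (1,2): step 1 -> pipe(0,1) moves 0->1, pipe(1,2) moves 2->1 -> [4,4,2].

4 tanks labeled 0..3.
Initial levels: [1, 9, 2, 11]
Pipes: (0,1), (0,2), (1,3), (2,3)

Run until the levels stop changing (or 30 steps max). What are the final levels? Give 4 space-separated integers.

Step 1: flows [1->0,2->0,3->1,3->2] -> levels [3 9 2 9]
Step 2: flows [1->0,0->2,1=3,3->2] -> levels [3 8 4 8]
Step 3: flows [1->0,2->0,1=3,3->2] -> levels [5 7 4 7]
Step 4: flows [1->0,0->2,1=3,3->2] -> levels [5 6 6 6]
Step 5: flows [1->0,2->0,1=3,2=3] -> levels [7 5 5 6]
Step 6: flows [0->1,0->2,3->1,3->2] -> levels [5 7 7 4]
Step 7: flows [1->0,2->0,1->3,2->3] -> levels [7 5 5 6]
  -> period-2 cycle: step 7 state = step 5 state; never stabilizes
  -> state at step 30: (30-5) mod 2 = 1, same as step 6 -> [5 7 7 4]

Answer: 5 7 7 4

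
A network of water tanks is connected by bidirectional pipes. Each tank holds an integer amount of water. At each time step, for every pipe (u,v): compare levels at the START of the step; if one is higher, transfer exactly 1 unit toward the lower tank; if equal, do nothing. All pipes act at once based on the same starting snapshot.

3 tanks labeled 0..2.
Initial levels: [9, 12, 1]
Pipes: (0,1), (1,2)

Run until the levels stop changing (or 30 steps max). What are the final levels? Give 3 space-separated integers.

Step 1: flows [1->0,1->2] -> levels [10 10 2]
Step 2: flows [0=1,1->2] -> levels [10 9 3]
Step 3: flows [0->1,1->2] -> levels [9 9 4]
Step 4: flows [0=1,1->2] -> levels [9 8 5]
Step 5: flows [0->1,1->2] -> levels [8 8 6]
Step 6: flows [0=1,1->2] -> levels [8 7 7]
Step 7: flows [0->1,1=2] -> levels [7 8 7]
Step 8: flows [1->0,1->2] -> levels [8 6 8]
Step 9: flows [0->1,2->1] -> levels [7 8 7]
  -> period-2 cycle: step 9 state = step 7 state; never stabilizes
  -> state at step 30: (30-7) mod 2 = 1, same as step 8 -> [8 6 8]

Answer: 8 6 8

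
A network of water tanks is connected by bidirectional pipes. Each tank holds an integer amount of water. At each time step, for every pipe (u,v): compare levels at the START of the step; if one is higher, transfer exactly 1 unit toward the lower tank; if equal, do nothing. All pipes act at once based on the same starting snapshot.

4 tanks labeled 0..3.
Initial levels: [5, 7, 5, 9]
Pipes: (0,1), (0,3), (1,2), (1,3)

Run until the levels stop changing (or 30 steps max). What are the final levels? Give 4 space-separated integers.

Step 1: flows [1->0,3->0,1->2,3->1] -> levels [7 6 6 7]
Step 2: flows [0->1,0=3,1=2,3->1] -> levels [6 8 6 6]
Step 3: flows [1->0,0=3,1->2,1->3] -> levels [7 5 7 7]
Step 4: flows [0->1,0=3,2->1,3->1] -> levels [6 8 6 6]
  -> period-2 cycle: step 4 state = step 2 state; never stabilizes
  -> state at step 30: (30-2) mod 2 = 0, same as step 2 -> [6 8 6 6]

Answer: 6 8 6 6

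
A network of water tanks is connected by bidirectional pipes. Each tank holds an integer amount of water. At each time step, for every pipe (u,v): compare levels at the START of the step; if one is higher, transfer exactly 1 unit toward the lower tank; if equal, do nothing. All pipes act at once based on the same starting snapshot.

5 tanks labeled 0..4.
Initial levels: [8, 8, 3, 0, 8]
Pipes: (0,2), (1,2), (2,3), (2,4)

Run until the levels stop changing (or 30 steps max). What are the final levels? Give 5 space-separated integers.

Answer: 5 5 7 5 5

Derivation:
Step 1: flows [0->2,1->2,2->3,4->2] -> levels [7 7 5 1 7]
Step 2: flows [0->2,1->2,2->3,4->2] -> levels [6 6 7 2 6]
Step 3: flows [2->0,2->1,2->3,2->4] -> levels [7 7 3 3 7]
Step 4: flows [0->2,1->2,2=3,4->2] -> levels [6 6 6 3 6]
Step 5: flows [0=2,1=2,2->3,2=4] -> levels [6 6 5 4 6]
Step 6: flows [0->2,1->2,2->3,4->2] -> levels [5 5 7 5 5]
Step 7: flows [2->0,2->1,2->3,2->4] -> levels [6 6 3 6 6]
Step 8: flows [0->2,1->2,3->2,4->2] -> levels [5 5 7 5 5]
  -> period-2 cycle: step 8 state = step 6 state; never stabilizes
  -> state at step 30: (30-6) mod 2 = 0, same as step 6 -> [5 5 7 5 5]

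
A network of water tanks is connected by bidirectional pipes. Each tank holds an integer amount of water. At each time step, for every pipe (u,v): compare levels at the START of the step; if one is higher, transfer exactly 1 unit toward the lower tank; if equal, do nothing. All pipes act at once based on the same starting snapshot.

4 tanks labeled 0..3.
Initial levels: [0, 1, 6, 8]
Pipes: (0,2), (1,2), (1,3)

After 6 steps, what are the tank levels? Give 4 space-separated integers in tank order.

Step 1: flows [2->0,2->1,3->1] -> levels [1 3 4 7]
Step 2: flows [2->0,2->1,3->1] -> levels [2 5 2 6]
Step 3: flows [0=2,1->2,3->1] -> levels [2 5 3 5]
Step 4: flows [2->0,1->2,1=3] -> levels [3 4 3 5]
Step 5: flows [0=2,1->2,3->1] -> levels [3 4 4 4]
Step 6: flows [2->0,1=2,1=3] -> levels [4 4 3 4]

Answer: 4 4 3 4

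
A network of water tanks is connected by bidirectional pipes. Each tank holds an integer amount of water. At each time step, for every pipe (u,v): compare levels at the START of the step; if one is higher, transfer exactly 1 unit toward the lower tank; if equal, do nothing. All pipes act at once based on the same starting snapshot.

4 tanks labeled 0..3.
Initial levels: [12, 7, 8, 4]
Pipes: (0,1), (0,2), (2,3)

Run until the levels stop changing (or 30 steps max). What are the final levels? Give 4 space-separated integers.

Answer: 7 9 8 7

Derivation:
Step 1: flows [0->1,0->2,2->3] -> levels [10 8 8 5]
Step 2: flows [0->1,0->2,2->3] -> levels [8 9 8 6]
Step 3: flows [1->0,0=2,2->3] -> levels [9 8 7 7]
Step 4: flows [0->1,0->2,2=3] -> levels [7 9 8 7]
Step 5: flows [1->0,2->0,2->3] -> levels [9 8 6 8]
Step 6: flows [0->1,0->2,3->2] -> levels [7 9 8 7]
  -> period-2 cycle: step 6 state = step 4 state; never stabilizes
  -> state at step 30: (30-4) mod 2 = 0, same as step 4 -> [7 9 8 7]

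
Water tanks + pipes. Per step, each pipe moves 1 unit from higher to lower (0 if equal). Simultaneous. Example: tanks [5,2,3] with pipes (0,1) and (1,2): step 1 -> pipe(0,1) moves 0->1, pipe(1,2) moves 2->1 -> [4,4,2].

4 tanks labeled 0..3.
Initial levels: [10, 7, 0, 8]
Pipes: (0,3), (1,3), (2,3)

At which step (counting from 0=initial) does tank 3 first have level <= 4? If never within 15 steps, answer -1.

Step 1: flows [0->3,3->1,3->2] -> levels [9 8 1 7]
Step 2: flows [0->3,1->3,3->2] -> levels [8 7 2 8]
Step 3: flows [0=3,3->1,3->2] -> levels [8 8 3 6]
Step 4: flows [0->3,1->3,3->2] -> levels [7 7 4 7]
Step 5: flows [0=3,1=3,3->2] -> levels [7 7 5 6]
Step 6: flows [0->3,1->3,3->2] -> levels [6 6 6 7]
Step 7: flows [3->0,3->1,3->2] -> levels [7 7 7 4]
Tank 3 first reaches <=4 at step 7

Answer: 7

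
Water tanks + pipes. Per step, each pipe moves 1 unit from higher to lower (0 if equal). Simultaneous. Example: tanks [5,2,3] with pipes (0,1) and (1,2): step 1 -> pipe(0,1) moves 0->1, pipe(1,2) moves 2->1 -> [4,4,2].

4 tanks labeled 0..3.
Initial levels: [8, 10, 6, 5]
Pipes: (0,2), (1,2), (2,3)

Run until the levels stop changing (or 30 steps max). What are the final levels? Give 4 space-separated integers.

Answer: 8 8 5 8

Derivation:
Step 1: flows [0->2,1->2,2->3] -> levels [7 9 7 6]
Step 2: flows [0=2,1->2,2->3] -> levels [7 8 7 7]
Step 3: flows [0=2,1->2,2=3] -> levels [7 7 8 7]
Step 4: flows [2->0,2->1,2->3] -> levels [8 8 5 8]
Step 5: flows [0->2,1->2,3->2] -> levels [7 7 8 7]
  -> period-2 cycle: step 5 state = step 3 state; never stabilizes
  -> state at step 30: (30-3) mod 2 = 1, same as step 4 -> [8 8 5 8]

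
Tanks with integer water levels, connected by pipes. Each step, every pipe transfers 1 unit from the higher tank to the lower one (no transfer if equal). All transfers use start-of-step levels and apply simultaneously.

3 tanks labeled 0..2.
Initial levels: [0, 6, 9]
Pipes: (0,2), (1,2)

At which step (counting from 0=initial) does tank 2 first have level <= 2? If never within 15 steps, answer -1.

Step 1: flows [2->0,2->1] -> levels [1 7 7]
Step 2: flows [2->0,1=2] -> levels [2 7 6]
Step 3: flows [2->0,1->2] -> levels [3 6 6]
Step 4: flows [2->0,1=2] -> levels [4 6 5]
Step 5: flows [2->0,1->2] -> levels [5 5 5]
Step 6: flows [0=2,1=2] -> levels [5 5 5]
  -> stable; tank 2 stays at 5 > 2
Tank 2 never reaches <=2 within 15 steps

Answer: -1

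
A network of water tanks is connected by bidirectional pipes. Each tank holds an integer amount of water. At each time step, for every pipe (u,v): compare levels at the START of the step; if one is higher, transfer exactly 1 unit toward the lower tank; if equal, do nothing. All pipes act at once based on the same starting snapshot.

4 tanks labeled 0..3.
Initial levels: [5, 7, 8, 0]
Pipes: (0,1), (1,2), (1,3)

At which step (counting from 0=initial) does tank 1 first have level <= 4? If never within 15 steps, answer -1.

Step 1: flows [1->0,2->1,1->3] -> levels [6 6 7 1]
Step 2: flows [0=1,2->1,1->3] -> levels [6 6 6 2]
Step 3: flows [0=1,1=2,1->3] -> levels [6 5 6 3]
Step 4: flows [0->1,2->1,1->3] -> levels [5 6 5 4]
Step 5: flows [1->0,1->2,1->3] -> levels [6 3 6 5]
Tank 1 first reaches <=4 at step 5

Answer: 5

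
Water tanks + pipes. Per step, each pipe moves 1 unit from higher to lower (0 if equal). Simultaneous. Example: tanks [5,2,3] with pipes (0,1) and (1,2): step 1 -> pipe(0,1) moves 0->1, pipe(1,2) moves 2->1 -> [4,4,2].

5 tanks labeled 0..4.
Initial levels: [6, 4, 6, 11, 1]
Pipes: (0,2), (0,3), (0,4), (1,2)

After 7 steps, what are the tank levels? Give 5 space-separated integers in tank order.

Step 1: flows [0=2,3->0,0->4,2->1] -> levels [6 5 5 10 2]
Step 2: flows [0->2,3->0,0->4,1=2] -> levels [5 5 6 9 3]
Step 3: flows [2->0,3->0,0->4,2->1] -> levels [6 6 4 8 4]
Step 4: flows [0->2,3->0,0->4,1->2] -> levels [5 5 6 7 5]
Step 5: flows [2->0,3->0,0=4,2->1] -> levels [7 6 4 6 5]
Step 6: flows [0->2,0->3,0->4,1->2] -> levels [4 5 6 7 6]
Step 7: flows [2->0,3->0,4->0,2->1] -> levels [7 6 4 6 5]

Answer: 7 6 4 6 5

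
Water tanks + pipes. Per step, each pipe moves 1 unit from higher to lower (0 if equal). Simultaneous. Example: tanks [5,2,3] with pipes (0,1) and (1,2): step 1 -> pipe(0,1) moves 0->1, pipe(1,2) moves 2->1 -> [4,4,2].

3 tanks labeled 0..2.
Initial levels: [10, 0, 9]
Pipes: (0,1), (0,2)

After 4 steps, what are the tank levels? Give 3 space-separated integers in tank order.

Step 1: flows [0->1,0->2] -> levels [8 1 10]
Step 2: flows [0->1,2->0] -> levels [8 2 9]
Step 3: flows [0->1,2->0] -> levels [8 3 8]
Step 4: flows [0->1,0=2] -> levels [7 4 8]

Answer: 7 4 8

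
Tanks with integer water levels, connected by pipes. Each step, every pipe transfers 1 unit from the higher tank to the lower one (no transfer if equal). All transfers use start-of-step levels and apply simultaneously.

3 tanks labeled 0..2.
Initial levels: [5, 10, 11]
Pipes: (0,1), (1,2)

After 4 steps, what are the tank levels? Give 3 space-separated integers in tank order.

Answer: 9 8 9

Derivation:
Step 1: flows [1->0,2->1] -> levels [6 10 10]
Step 2: flows [1->0,1=2] -> levels [7 9 10]
Step 3: flows [1->0,2->1] -> levels [8 9 9]
Step 4: flows [1->0,1=2] -> levels [9 8 9]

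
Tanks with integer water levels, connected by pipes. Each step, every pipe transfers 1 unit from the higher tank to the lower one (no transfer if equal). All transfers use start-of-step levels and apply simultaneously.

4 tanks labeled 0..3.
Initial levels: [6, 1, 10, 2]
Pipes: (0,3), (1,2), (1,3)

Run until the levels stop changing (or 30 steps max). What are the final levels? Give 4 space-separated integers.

Answer: 4 4 6 5

Derivation:
Step 1: flows [0->3,2->1,3->1] -> levels [5 3 9 2]
Step 2: flows [0->3,2->1,1->3] -> levels [4 3 8 4]
Step 3: flows [0=3,2->1,3->1] -> levels [4 5 7 3]
Step 4: flows [0->3,2->1,1->3] -> levels [3 5 6 5]
Step 5: flows [3->0,2->1,1=3] -> levels [4 6 5 4]
Step 6: flows [0=3,1->2,1->3] -> levels [4 4 6 5]
Step 7: flows [3->0,2->1,3->1] -> levels [5 6 5 3]
Step 8: flows [0->3,1->2,1->3] -> levels [4 4 6 5]
  -> period-2 cycle: step 8 state = step 6 state; never stabilizes
  -> state at step 30: (30-6) mod 2 = 0, same as step 6 -> [4 4 6 5]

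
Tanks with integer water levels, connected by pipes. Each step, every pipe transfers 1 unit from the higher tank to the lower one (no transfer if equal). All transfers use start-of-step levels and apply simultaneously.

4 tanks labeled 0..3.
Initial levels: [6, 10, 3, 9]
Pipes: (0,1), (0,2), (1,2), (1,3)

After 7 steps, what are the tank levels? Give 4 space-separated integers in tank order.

Answer: 6 9 6 7

Derivation:
Step 1: flows [1->0,0->2,1->2,1->3] -> levels [6 7 5 10]
Step 2: flows [1->0,0->2,1->2,3->1] -> levels [6 6 7 9]
Step 3: flows [0=1,2->0,2->1,3->1] -> levels [7 8 5 8]
Step 4: flows [1->0,0->2,1->2,1=3] -> levels [7 6 7 8]
Step 5: flows [0->1,0=2,2->1,3->1] -> levels [6 9 6 7]
Step 6: flows [1->0,0=2,1->2,1->3] -> levels [7 6 7 8]
  -> period-2 cycle: step 6 state = step 4 state
  -> state at step 7: (7-4) mod 2 = 1, same as step 5 -> [6 9 6 7]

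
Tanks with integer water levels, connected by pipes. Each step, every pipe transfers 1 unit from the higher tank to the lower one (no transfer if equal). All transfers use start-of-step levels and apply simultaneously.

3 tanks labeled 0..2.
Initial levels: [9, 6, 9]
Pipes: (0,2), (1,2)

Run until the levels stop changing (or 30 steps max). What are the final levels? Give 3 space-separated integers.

Answer: 8 8 8

Derivation:
Step 1: flows [0=2,2->1] -> levels [9 7 8]
Step 2: flows [0->2,2->1] -> levels [8 8 8]
Step 3: flows [0=2,1=2] -> levels [8 8 8]
  -> stable (no change)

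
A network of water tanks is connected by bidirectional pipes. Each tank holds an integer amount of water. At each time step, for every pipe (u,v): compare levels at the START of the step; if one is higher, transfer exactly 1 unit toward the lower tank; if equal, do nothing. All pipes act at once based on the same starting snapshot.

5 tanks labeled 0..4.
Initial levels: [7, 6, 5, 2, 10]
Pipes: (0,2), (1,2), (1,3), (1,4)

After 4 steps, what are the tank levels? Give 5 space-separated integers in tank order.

Answer: 7 7 5 5 6

Derivation:
Step 1: flows [0->2,1->2,1->3,4->1] -> levels [6 5 7 3 9]
Step 2: flows [2->0,2->1,1->3,4->1] -> levels [7 6 5 4 8]
Step 3: flows [0->2,1->2,1->3,4->1] -> levels [6 5 7 5 7]
Step 4: flows [2->0,2->1,1=3,4->1] -> levels [7 7 5 5 6]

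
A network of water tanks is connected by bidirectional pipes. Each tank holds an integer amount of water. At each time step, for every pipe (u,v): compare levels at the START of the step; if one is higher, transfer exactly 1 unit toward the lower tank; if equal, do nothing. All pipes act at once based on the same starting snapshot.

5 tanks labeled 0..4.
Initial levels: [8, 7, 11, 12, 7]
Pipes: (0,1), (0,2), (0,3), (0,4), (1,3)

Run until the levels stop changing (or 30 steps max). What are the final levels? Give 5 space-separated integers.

Answer: 11 9 9 8 8

Derivation:
Step 1: flows [0->1,2->0,3->0,0->4,3->1] -> levels [8 9 10 10 8]
Step 2: flows [1->0,2->0,3->0,0=4,3->1] -> levels [11 9 9 8 8]
Step 3: flows [0->1,0->2,0->3,0->4,1->3] -> levels [7 9 10 10 9]
Step 4: flows [1->0,2->0,3->0,4->0,3->1] -> levels [11 9 9 8 8]
  -> period-2 cycle: step 4 state = step 2 state; never stabilizes
  -> state at step 30: (30-2) mod 2 = 0, same as step 2 -> [11 9 9 8 8]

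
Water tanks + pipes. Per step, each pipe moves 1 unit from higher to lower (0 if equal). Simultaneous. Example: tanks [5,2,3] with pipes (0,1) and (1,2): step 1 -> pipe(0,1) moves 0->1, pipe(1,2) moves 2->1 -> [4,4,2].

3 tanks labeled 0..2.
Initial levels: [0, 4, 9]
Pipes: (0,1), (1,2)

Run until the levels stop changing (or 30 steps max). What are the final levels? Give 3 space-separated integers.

Answer: 5 3 5

Derivation:
Step 1: flows [1->0,2->1] -> levels [1 4 8]
Step 2: flows [1->0,2->1] -> levels [2 4 7]
Step 3: flows [1->0,2->1] -> levels [3 4 6]
Step 4: flows [1->0,2->1] -> levels [4 4 5]
Step 5: flows [0=1,2->1] -> levels [4 5 4]
Step 6: flows [1->0,1->2] -> levels [5 3 5]
Step 7: flows [0->1,2->1] -> levels [4 5 4]
  -> period-2 cycle: step 7 state = step 5 state; never stabilizes
  -> state at step 30: (30-5) mod 2 = 1, same as step 6 -> [5 3 5]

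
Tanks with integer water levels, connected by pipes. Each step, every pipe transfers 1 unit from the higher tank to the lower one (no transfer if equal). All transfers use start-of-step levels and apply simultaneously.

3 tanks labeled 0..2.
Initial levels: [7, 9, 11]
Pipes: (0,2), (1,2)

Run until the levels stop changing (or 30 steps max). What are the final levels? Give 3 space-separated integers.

Step 1: flows [2->0,2->1] -> levels [8 10 9]
Step 2: flows [2->0,1->2] -> levels [9 9 9]
Step 3: flows [0=2,1=2] -> levels [9 9 9]
  -> stable (no change)

Answer: 9 9 9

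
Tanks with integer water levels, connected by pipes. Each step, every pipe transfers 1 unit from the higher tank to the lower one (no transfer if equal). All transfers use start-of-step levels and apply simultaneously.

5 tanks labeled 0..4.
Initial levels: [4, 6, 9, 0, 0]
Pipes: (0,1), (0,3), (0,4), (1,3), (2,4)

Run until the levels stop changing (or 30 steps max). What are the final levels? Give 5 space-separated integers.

Step 1: flows [1->0,0->3,0->4,1->3,2->4] -> levels [3 4 8 2 2]
Step 2: flows [1->0,0->3,0->4,1->3,2->4] -> levels [2 2 7 4 4]
Step 3: flows [0=1,3->0,4->0,3->1,2->4] -> levels [4 3 6 2 4]
Step 4: flows [0->1,0->3,0=4,1->3,2->4] -> levels [2 3 5 4 5]
Step 5: flows [1->0,3->0,4->0,3->1,2=4] -> levels [5 3 5 2 4]
Step 6: flows [0->1,0->3,0->4,1->3,2->4] -> levels [2 3 4 4 6]
Step 7: flows [1->0,3->0,4->0,3->1,4->2] -> levels [5 3 5 2 4]
  -> period-2 cycle: step 7 state = step 5 state; never stabilizes
  -> state at step 30: (30-5) mod 2 = 1, same as step 6 -> [2 3 4 4 6]

Answer: 2 3 4 4 6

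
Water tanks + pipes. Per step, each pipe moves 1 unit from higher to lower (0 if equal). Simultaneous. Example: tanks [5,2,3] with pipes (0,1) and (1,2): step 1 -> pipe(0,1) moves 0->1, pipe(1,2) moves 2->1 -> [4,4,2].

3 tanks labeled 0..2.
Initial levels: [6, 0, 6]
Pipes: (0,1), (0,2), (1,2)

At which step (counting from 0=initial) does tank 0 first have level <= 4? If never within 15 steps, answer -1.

Step 1: flows [0->1,0=2,2->1] -> levels [5 2 5]
Step 2: flows [0->1,0=2,2->1] -> levels [4 4 4]
Tank 0 first reaches <=4 at step 2

Answer: 2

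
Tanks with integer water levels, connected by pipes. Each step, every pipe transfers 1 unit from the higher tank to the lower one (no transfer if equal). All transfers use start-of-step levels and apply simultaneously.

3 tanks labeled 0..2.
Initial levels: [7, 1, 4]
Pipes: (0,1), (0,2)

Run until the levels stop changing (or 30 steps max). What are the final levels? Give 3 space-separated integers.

Answer: 4 4 4

Derivation:
Step 1: flows [0->1,0->2] -> levels [5 2 5]
Step 2: flows [0->1,0=2] -> levels [4 3 5]
Step 3: flows [0->1,2->0] -> levels [4 4 4]
Step 4: flows [0=1,0=2] -> levels [4 4 4]
  -> stable (no change)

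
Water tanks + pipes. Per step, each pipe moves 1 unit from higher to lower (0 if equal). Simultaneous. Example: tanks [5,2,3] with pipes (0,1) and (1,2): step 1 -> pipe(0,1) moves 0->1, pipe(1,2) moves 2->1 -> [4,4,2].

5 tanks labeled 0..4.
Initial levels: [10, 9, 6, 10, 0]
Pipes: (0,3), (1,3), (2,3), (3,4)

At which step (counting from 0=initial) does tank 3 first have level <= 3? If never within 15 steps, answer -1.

Step 1: flows [0=3,3->1,3->2,3->4] -> levels [10 10 7 7 1]
Step 2: flows [0->3,1->3,2=3,3->4] -> levels [9 9 7 8 2]
Step 3: flows [0->3,1->3,3->2,3->4] -> levels [8 8 8 8 3]
Step 4: flows [0=3,1=3,2=3,3->4] -> levels [8 8 8 7 4]
Step 5: flows [0->3,1->3,2->3,3->4] -> levels [7 7 7 9 5]
Step 6: flows [3->0,3->1,3->2,3->4] -> levels [8 8 8 5 6]
Step 7: flows [0->3,1->3,2->3,4->3] -> levels [7 7 7 9 5]
  -> period-2 cycle (repeats step 5); tank 3 never drops to <=3
Tank 3 never reaches <=3 within 15 steps

Answer: -1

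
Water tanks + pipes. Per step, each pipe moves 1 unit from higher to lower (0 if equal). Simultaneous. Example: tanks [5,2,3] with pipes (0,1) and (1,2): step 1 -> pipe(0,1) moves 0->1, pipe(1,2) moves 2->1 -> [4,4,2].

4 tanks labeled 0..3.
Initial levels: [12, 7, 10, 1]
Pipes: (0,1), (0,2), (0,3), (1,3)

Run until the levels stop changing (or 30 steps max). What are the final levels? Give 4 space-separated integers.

Answer: 9 7 7 7

Derivation:
Step 1: flows [0->1,0->2,0->3,1->3] -> levels [9 7 11 3]
Step 2: flows [0->1,2->0,0->3,1->3] -> levels [8 7 10 5]
Step 3: flows [0->1,2->0,0->3,1->3] -> levels [7 7 9 7]
Step 4: flows [0=1,2->0,0=3,1=3] -> levels [8 7 8 7]
Step 5: flows [0->1,0=2,0->3,1=3] -> levels [6 8 8 8]
Step 6: flows [1->0,2->0,3->0,1=3] -> levels [9 7 7 7]
Step 7: flows [0->1,0->2,0->3,1=3] -> levels [6 8 8 8]
  -> period-2 cycle: step 7 state = step 5 state; never stabilizes
  -> state at step 30: (30-5) mod 2 = 1, same as step 6 -> [9 7 7 7]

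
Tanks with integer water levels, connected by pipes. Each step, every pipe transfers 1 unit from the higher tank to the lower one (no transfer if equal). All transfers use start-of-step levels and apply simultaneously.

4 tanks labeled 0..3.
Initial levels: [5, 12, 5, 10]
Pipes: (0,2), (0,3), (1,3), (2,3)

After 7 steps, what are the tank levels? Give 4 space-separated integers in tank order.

Answer: 8 9 8 7

Derivation:
Step 1: flows [0=2,3->0,1->3,3->2] -> levels [6 11 6 9]
Step 2: flows [0=2,3->0,1->3,3->2] -> levels [7 10 7 8]
Step 3: flows [0=2,3->0,1->3,3->2] -> levels [8 9 8 7]
Step 4: flows [0=2,0->3,1->3,2->3] -> levels [7 8 7 10]
Step 5: flows [0=2,3->0,3->1,3->2] -> levels [8 9 8 7]
  -> period-2 cycle: step 5 state = step 3 state
  -> state at step 7: (7-3) mod 2 = 0, same as step 3 -> [8 9 8 7]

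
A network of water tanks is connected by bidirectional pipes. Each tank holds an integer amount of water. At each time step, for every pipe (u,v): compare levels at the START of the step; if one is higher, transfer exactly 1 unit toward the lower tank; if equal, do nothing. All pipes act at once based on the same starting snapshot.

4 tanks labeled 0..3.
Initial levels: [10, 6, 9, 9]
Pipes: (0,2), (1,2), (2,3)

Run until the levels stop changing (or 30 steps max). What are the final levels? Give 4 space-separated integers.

Answer: 9 9 7 9

Derivation:
Step 1: flows [0->2,2->1,2=3] -> levels [9 7 9 9]
Step 2: flows [0=2,2->1,2=3] -> levels [9 8 8 9]
Step 3: flows [0->2,1=2,3->2] -> levels [8 8 10 8]
Step 4: flows [2->0,2->1,2->3] -> levels [9 9 7 9]
Step 5: flows [0->2,1->2,3->2] -> levels [8 8 10 8]
  -> period-2 cycle: step 5 state = step 3 state; never stabilizes
  -> state at step 30: (30-3) mod 2 = 1, same as step 4 -> [9 9 7 9]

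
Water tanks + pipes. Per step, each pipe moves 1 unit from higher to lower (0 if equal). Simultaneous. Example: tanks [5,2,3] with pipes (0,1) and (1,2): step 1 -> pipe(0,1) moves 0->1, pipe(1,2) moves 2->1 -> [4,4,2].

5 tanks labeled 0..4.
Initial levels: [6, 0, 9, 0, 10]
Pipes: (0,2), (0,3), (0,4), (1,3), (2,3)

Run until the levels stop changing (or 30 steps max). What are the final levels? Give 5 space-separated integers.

Answer: 7 5 5 3 5

Derivation:
Step 1: flows [2->0,0->3,4->0,1=3,2->3] -> levels [7 0 7 2 9]
Step 2: flows [0=2,0->3,4->0,3->1,2->3] -> levels [7 1 6 3 8]
Step 3: flows [0->2,0->3,4->0,3->1,2->3] -> levels [6 2 6 4 7]
Step 4: flows [0=2,0->3,4->0,3->1,2->3] -> levels [6 3 5 5 6]
Step 5: flows [0->2,0->3,0=4,3->1,2=3] -> levels [4 4 6 5 6]
Step 6: flows [2->0,3->0,4->0,3->1,2->3] -> levels [7 5 4 4 5]
Step 7: flows [0->2,0->3,0->4,1->3,2=3] -> levels [4 4 5 6 6]
Step 8: flows [2->0,3->0,4->0,3->1,3->2] -> levels [7 5 5 3 5]
Step 9: flows [0->2,0->3,0->4,1->3,2->3] -> levels [4 4 5 6 6]
  -> period-2 cycle: step 9 state = step 7 state; never stabilizes
  -> state at step 30: (30-7) mod 2 = 1, same as step 8 -> [7 5 5 3 5]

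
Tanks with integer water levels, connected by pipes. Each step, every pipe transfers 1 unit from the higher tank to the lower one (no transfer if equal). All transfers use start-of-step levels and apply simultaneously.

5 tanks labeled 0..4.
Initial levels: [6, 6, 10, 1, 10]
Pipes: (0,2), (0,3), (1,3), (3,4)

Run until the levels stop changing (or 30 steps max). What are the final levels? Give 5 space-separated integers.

Answer: 6 6 8 7 6

Derivation:
Step 1: flows [2->0,0->3,1->3,4->3] -> levels [6 5 9 4 9]
Step 2: flows [2->0,0->3,1->3,4->3] -> levels [6 4 8 7 8]
Step 3: flows [2->0,3->0,3->1,4->3] -> levels [8 5 7 6 7]
Step 4: flows [0->2,0->3,3->1,4->3] -> levels [6 6 8 7 6]
Step 5: flows [2->0,3->0,3->1,3->4] -> levels [8 7 7 4 7]
Step 6: flows [0->2,0->3,1->3,4->3] -> levels [6 6 8 7 6]
  -> period-2 cycle: step 6 state = step 4 state; never stabilizes
  -> state at step 30: (30-4) mod 2 = 0, same as step 4 -> [6 6 8 7 6]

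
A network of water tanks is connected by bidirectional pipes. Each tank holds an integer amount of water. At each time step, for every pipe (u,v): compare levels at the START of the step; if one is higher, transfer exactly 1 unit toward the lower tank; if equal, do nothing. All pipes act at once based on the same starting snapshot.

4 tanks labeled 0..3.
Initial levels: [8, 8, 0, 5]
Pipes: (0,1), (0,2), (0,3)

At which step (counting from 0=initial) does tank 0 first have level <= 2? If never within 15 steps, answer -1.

Step 1: flows [0=1,0->2,0->3] -> levels [6 8 1 6]
Step 2: flows [1->0,0->2,0=3] -> levels [6 7 2 6]
Step 3: flows [1->0,0->2,0=3] -> levels [6 6 3 6]
Step 4: flows [0=1,0->2,0=3] -> levels [5 6 4 6]
Step 5: flows [1->0,0->2,3->0] -> levels [6 5 5 5]
Step 6: flows [0->1,0->2,0->3] -> levels [3 6 6 6]
Step 7: flows [1->0,2->0,3->0] -> levels [6 5 5 5]
  -> period-2 cycle (repeats step 5); tank 0 never drops to <=2
Tank 0 never reaches <=2 within 15 steps

Answer: -1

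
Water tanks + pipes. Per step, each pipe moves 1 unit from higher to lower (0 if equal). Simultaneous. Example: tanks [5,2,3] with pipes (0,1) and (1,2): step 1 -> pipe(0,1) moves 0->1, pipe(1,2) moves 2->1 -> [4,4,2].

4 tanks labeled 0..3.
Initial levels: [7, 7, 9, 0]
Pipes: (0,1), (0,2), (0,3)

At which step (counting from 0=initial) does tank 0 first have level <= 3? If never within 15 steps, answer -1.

Step 1: flows [0=1,2->0,0->3] -> levels [7 7 8 1]
Step 2: flows [0=1,2->0,0->3] -> levels [7 7 7 2]
Step 3: flows [0=1,0=2,0->3] -> levels [6 7 7 3]
Step 4: flows [1->0,2->0,0->3] -> levels [7 6 6 4]
Step 5: flows [0->1,0->2,0->3] -> levels [4 7 7 5]
Step 6: flows [1->0,2->0,3->0] -> levels [7 6 6 4]
  -> period-2 cycle (repeats step 4); tank 0 never drops to <=3
Tank 0 never reaches <=3 within 15 steps

Answer: -1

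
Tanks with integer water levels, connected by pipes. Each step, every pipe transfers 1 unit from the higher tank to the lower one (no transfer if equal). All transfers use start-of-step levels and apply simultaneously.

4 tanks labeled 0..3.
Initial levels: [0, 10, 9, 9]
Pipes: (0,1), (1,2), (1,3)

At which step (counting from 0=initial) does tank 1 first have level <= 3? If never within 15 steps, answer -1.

Answer: -1

Derivation:
Step 1: flows [1->0,1->2,1->3] -> levels [1 7 10 10]
Step 2: flows [1->0,2->1,3->1] -> levels [2 8 9 9]
Step 3: flows [1->0,2->1,3->1] -> levels [3 9 8 8]
Step 4: flows [1->0,1->2,1->3] -> levels [4 6 9 9]
Step 5: flows [1->0,2->1,3->1] -> levels [5 7 8 8]
Step 6: flows [1->0,2->1,3->1] -> levels [6 8 7 7]
Step 7: flows [1->0,1->2,1->3] -> levels [7 5 8 8]
Step 8: flows [0->1,2->1,3->1] -> levels [6 8 7 7]
  -> period-2 cycle (repeats step 6); tank 1 never drops to <=3
Tank 1 never reaches <=3 within 15 steps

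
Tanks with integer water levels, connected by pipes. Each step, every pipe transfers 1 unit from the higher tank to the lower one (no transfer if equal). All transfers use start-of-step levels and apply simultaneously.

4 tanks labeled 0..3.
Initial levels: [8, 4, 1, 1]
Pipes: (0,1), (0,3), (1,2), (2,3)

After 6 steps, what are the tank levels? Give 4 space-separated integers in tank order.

Answer: 4 4 3 3

Derivation:
Step 1: flows [0->1,0->3,1->2,2=3] -> levels [6 4 2 2]
Step 2: flows [0->1,0->3,1->2,2=3] -> levels [4 4 3 3]
Step 3: flows [0=1,0->3,1->2,2=3] -> levels [3 3 4 4]
Step 4: flows [0=1,3->0,2->1,2=3] -> levels [4 4 3 3]
  -> period-2 cycle: step 4 state = step 2 state
  -> state at step 6: (6-2) mod 2 = 0, same as step 2 -> [4 4 3 3]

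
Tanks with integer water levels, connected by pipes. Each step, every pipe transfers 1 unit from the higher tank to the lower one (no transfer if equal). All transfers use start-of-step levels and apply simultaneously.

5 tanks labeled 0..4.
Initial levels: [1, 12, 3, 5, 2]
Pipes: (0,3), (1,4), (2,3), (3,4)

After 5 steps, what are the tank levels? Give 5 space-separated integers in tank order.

Step 1: flows [3->0,1->4,3->2,3->4] -> levels [2 11 4 2 4]
Step 2: flows [0=3,1->4,2->3,4->3] -> levels [2 10 3 4 4]
Step 3: flows [3->0,1->4,3->2,3=4] -> levels [3 9 4 2 5]
Step 4: flows [0->3,1->4,2->3,4->3] -> levels [2 8 3 5 5]
Step 5: flows [3->0,1->4,3->2,3=4] -> levels [3 7 4 3 6]

Answer: 3 7 4 3 6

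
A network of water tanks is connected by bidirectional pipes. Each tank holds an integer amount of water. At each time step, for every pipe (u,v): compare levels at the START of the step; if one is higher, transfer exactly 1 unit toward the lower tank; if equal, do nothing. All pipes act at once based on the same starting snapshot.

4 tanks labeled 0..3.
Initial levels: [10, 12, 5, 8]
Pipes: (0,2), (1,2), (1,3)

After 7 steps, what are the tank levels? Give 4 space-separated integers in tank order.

Answer: 9 10 7 9

Derivation:
Step 1: flows [0->2,1->2,1->3] -> levels [9 10 7 9]
Step 2: flows [0->2,1->2,1->3] -> levels [8 8 9 10]
Step 3: flows [2->0,2->1,3->1] -> levels [9 10 7 9]
  -> period-2 cycle: step 3 state = step 1 state
  -> state at step 7: (7-1) mod 2 = 0, same as step 1 -> [9 10 7 9]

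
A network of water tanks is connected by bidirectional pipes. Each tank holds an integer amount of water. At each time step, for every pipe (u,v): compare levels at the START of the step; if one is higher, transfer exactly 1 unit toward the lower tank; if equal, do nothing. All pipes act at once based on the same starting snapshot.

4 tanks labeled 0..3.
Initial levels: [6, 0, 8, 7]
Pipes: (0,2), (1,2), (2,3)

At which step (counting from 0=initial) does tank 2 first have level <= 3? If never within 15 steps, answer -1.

Answer: 6

Derivation:
Step 1: flows [2->0,2->1,2->3] -> levels [7 1 5 8]
Step 2: flows [0->2,2->1,3->2] -> levels [6 2 6 7]
Step 3: flows [0=2,2->1,3->2] -> levels [6 3 6 6]
Step 4: flows [0=2,2->1,2=3] -> levels [6 4 5 6]
Step 5: flows [0->2,2->1,3->2] -> levels [5 5 6 5]
Step 6: flows [2->0,2->1,2->3] -> levels [6 6 3 6]
Tank 2 first reaches <=3 at step 6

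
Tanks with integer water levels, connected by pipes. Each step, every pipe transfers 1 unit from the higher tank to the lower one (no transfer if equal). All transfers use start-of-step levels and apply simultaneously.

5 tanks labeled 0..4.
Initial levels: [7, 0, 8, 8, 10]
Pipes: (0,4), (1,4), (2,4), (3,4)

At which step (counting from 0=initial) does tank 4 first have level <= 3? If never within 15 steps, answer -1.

Step 1: flows [4->0,4->1,4->2,4->3] -> levels [8 1 9 9 6]
Step 2: flows [0->4,4->1,2->4,3->4] -> levels [7 2 8 8 8]
Step 3: flows [4->0,4->1,2=4,3=4] -> levels [8 3 8 8 6]
Step 4: flows [0->4,4->1,2->4,3->4] -> levels [7 4 7 7 8]
Step 5: flows [4->0,4->1,4->2,4->3] -> levels [8 5 8 8 4]
Step 6: flows [0->4,1->4,2->4,3->4] -> levels [7 4 7 7 8]
  -> period-2 cycle (repeats step 4); tank 4 never drops to <=3
Tank 4 never reaches <=3 within 15 steps

Answer: -1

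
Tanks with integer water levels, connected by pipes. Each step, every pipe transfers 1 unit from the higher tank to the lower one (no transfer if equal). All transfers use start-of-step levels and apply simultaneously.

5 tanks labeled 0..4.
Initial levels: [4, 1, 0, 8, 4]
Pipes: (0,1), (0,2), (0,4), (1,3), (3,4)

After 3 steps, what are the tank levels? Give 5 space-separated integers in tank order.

Step 1: flows [0->1,0->2,0=4,3->1,3->4] -> levels [2 3 1 6 5]
Step 2: flows [1->0,0->2,4->0,3->1,3->4] -> levels [3 3 2 4 5]
Step 3: flows [0=1,0->2,4->0,3->1,4->3] -> levels [3 4 3 4 3]

Answer: 3 4 3 4 3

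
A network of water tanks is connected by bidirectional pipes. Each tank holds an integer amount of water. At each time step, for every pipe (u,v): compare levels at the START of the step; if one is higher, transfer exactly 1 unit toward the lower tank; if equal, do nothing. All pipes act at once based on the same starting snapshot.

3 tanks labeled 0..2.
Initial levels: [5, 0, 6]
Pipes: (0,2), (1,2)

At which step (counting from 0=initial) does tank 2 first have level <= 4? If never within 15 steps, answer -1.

Answer: 1

Derivation:
Step 1: flows [2->0,2->1] -> levels [6 1 4]
Tank 2 first reaches <=4 at step 1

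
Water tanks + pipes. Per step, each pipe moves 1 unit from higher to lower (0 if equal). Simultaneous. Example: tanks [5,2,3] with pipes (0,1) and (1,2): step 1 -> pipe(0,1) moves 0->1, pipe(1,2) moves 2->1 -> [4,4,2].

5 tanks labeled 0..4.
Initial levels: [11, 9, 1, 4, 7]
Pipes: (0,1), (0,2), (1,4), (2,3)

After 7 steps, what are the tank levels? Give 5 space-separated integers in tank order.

Answer: 7 7 5 6 7

Derivation:
Step 1: flows [0->1,0->2,1->4,3->2] -> levels [9 9 3 3 8]
Step 2: flows [0=1,0->2,1->4,2=3] -> levels [8 8 4 3 9]
Step 3: flows [0=1,0->2,4->1,2->3] -> levels [7 9 4 4 8]
Step 4: flows [1->0,0->2,1->4,2=3] -> levels [7 7 5 4 9]
Step 5: flows [0=1,0->2,4->1,2->3] -> levels [6 8 5 5 8]
Step 6: flows [1->0,0->2,1=4,2=3] -> levels [6 7 6 5 8]
Step 7: flows [1->0,0=2,4->1,2->3] -> levels [7 7 5 6 7]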